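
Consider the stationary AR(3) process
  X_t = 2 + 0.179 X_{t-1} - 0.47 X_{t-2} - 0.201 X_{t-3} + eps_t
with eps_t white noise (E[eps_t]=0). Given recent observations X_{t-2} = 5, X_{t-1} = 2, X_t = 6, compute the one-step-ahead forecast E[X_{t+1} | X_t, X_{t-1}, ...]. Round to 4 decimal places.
E[X_{t+1} \mid \mathcal F_t] = 1.1290

For an AR(p) model X_t = c + sum_i phi_i X_{t-i} + eps_t, the
one-step-ahead conditional mean is
  E[X_{t+1} | X_t, ...] = c + sum_i phi_i X_{t+1-i}.
Substitute known values:
  E[X_{t+1} | ...] = 2 + (0.179) * (6) + (-0.47) * (2) + (-0.201) * (5)
                   = 1.1290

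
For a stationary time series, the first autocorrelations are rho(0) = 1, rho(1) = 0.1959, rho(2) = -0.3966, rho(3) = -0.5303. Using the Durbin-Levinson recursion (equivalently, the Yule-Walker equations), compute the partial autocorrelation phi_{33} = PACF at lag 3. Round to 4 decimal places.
\phi_{33} = -0.4299

The PACF at lag k is phi_{kk}, the last component of the solution
to the Yule-Walker system G_k phi = r_k where
  (G_k)_{ij} = rho(|i - j|), (r_k)_i = rho(i), i,j = 1..k.
Equivalently, Durbin-Levinson gives phi_{kk} iteratively:
  phi_{11} = rho(1)
  phi_{kk} = [rho(k) - sum_{j=1..k-1} phi_{k-1,j} rho(k-j)]
            / [1 - sum_{j=1..k-1} phi_{k-1,j} rho(j)],
  phi_{k,j} = phi_{k-1,j} - phi_{kk} phi_{k-1,k-j},  j = 1..k-1.
Step k = 1:
  phi_11 = rho(1) = 0.1959.
Step k = 2:
  phi_22 = [rho(2) - phi_11 rho(1)] / [1 - phi_11 rho(1)] = [-0.3966 - (0.1959)(0.1959)] / [1 - (0.1959)(0.1959)]
         = -0.43497681 / 0.96162319 = -0.452336.
  Update: phi_21 = phi_11 - phi_22 phi_11 = 0.1959 - (-0.452336)(0.1959) = 0.284513.
Step k = 3:
  phi_33 = [rho(3) - phi_21 rho(2) - phi_22 rho(1)] / [1 - phi_21 rho(1) - phi_22 rho(2)]
    numerator   = -0.5303 - (0.284513)(-0.3966) - (-0.452336)(0.1959) = -0.32884967
    denominator = 1 - (0.284513)(0.1959) - (-0.452336)(-0.3966) = 0.76486751
  phi_33 = -0.32884967 / 0.76486751 = -0.4299.
Therefore phi_{33} = -0.4299.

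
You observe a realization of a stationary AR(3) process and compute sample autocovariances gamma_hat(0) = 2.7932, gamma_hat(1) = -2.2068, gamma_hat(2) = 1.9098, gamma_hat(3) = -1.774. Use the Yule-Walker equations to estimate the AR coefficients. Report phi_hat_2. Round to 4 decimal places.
\hat\phi_{2} = 0.0580

The Yule-Walker equations for an AR(p) process read, in matrix form,
  Gamma_p phi = r_p,   with   (Gamma_p)_{ij} = gamma(|i - j|),
                       (r_p)_i = gamma(i),   i,j = 1..p.
Substitute the sample gammas (Toeplitz matrix and right-hand side of size 3):
  Gamma_p = [[2.7932, -2.2068, 1.9098], [-2.2068, 2.7932, -2.2068], [1.9098, -2.2068, 2.7932]]
  r_p     = [-2.2068, 1.9098, -1.774]
Written out (R1..R3):
  (R1) 2.7932 phi_1 - 2.2068 phi_2 + 1.9098 phi_3 = -2.2068
  (R2) -2.2068 phi_1 + 2.7932 phi_2 - 2.2068 phi_3 = 1.9098
  (R3) 1.9098 phi_1 - 2.2068 phi_2 + 2.7932 phi_3 = -1.774
Gaussian elimination:
  R2 <- R2 - (-2.2068/2.7932) R1 = R2 - (-0.790062) R1:  1.049692 phi_2 - 0.69794 phi_3 = 0.166292
  R3 <- R3 - (1.9098/2.7932) R1 = R3 - (0.683732) R1:  -0.69794 phi_2 + 1.487409 phi_3 = -0.26514
  R3 <- R3 - (-0.69794/1.049692) R2 = R3 - (-0.6649) R2:  1.023348 phi_3 = -0.154573
Back-substitution:
  phi_hat_3 = -0.154573 / 1.023348 = -0.151046
  phi_hat_2 = (0.166292 - (-0.69794)(-0.151046)) / 1.049692 = 0.057989
  phi_hat_1 = (-2.2068 - (-2.2068)(0.057989) - (1.9098)(-0.151046)) / 2.7932 = -0.640971
So phi_hat = [-0.6410, 0.0580, -0.1510].
Therefore phi_hat_2 = 0.0580.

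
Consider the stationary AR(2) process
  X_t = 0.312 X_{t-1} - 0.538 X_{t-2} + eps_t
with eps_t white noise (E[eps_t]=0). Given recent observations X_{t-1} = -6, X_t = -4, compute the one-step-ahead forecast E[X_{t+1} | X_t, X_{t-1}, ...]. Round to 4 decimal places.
E[X_{t+1} \mid \mathcal F_t] = 1.9800

For an AR(p) model X_t = c + sum_i phi_i X_{t-i} + eps_t, the
one-step-ahead conditional mean is
  E[X_{t+1} | X_t, ...] = c + sum_i phi_i X_{t+1-i}.
Substitute known values:
  E[X_{t+1} | ...] = (0.312) * (-4) + (-0.538) * (-6)
                   = 1.9800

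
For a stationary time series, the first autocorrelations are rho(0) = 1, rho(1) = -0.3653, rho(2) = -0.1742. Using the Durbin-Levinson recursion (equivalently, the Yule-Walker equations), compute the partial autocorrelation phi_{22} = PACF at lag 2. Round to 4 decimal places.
\phi_{22} = -0.3550

The PACF at lag k is phi_{kk}, the last component of the solution
to the Yule-Walker system G_k phi = r_k where
  (G_k)_{ij} = rho(|i - j|), (r_k)_i = rho(i), i,j = 1..k.
Equivalently, Durbin-Levinson gives phi_{kk} iteratively:
  phi_{11} = rho(1)
  phi_{kk} = [rho(k) - sum_{j=1..k-1} phi_{k-1,j} rho(k-j)]
            / [1 - sum_{j=1..k-1} phi_{k-1,j} rho(j)],
  phi_{k,j} = phi_{k-1,j} - phi_{kk} phi_{k-1,k-j},  j = 1..k-1.
Step k = 1:
  phi_11 = rho(1) = -0.3653.
Step k = 2:
  phi_22 = [rho(2) - phi_11 rho(1)] / [1 - phi_11 rho(1)] = [-0.1742 - (-0.3653)(-0.3653)] / [1 - (-0.3653)(-0.3653)]
         = -0.30764409 / 0.86655591 = -0.355.
Therefore phi_{22} = -0.3550.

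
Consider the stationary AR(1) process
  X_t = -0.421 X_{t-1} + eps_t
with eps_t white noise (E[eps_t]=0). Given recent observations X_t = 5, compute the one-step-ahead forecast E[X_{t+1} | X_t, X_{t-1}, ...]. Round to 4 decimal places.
E[X_{t+1} \mid \mathcal F_t] = -2.1050

For an AR(p) model X_t = c + sum_i phi_i X_{t-i} + eps_t, the
one-step-ahead conditional mean is
  E[X_{t+1} | X_t, ...] = c + sum_i phi_i X_{t+1-i}.
Substitute known values:
  E[X_{t+1} | ...] = (-0.421) * (5)
                   = -2.1050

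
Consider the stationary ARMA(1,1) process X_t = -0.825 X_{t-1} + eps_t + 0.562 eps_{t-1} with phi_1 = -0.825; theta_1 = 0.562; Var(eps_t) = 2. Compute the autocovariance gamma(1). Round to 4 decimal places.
\gamma(1) = -0.8834

Multiply the model equation by X_{t-k} and take expectations. With theta_0 = psi_0 = 1 and psi_j the MA(infinity) weights, this gives
  gamma(k) - sum_i phi_i gamma(k-i) = c_k,
  c_k = sigma^2 * sum_{j=k..q} theta_j psi_{j-k}   (c_k = 0 for k > q),
using gamma(-m) = gamma(m).
psi-weights needed (psi_j = theta_j + sum_i phi_i psi_{j-i}):
  psi_1 = theta_1 + phi_1 = 0.562 + (-0.825) = -0.263
Right-hand sides:
  c_0 = sigma^2 (1 + theta_1 psi_1) = 2 * (1 + (0.562)(-0.263)) = 2 * 0.852194 = 1.704388
  c_1 = sigma^2 theta_1 = 2 * (0.562) = 1.124
  c_2 = 0
Equations for k = 0 and k = 1 (AR order 1):
  gamma(0) = phi_1 gamma(1) + c_0
  gamma(1) = phi_1 gamma(0) + c_1
Substituting the second into the first: gamma(0) (1 - phi_1^2) = c_0 + phi_1 c_1, so
  gamma(0) = (c_0 + phi_1 c_1) / (1 - phi_1^2) = (1.704388 + (-0.825)(1.124)) / (1 - (-0.825)^2) = 0.777088 / 0.319375 = 2.433152.
  gamma(1) = phi_1 gamma(0) + c_1 = (-0.825)(2.433152) + (1.124) = -0.883351.
Therefore gamma(1) = -0.8834 (to 4 decimal places).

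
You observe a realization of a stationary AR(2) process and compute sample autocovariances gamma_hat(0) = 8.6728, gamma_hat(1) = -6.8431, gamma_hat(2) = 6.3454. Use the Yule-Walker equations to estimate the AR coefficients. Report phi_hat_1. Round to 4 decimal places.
\hat\phi_{1} = -0.5610

The Yule-Walker equations for an AR(p) process read, in matrix form,
  Gamma_p phi = r_p,   with   (Gamma_p)_{ij} = gamma(|i - j|),
                       (r_p)_i = gamma(i),   i,j = 1..p.
Substitute the sample gammas (Toeplitz matrix and right-hand side of size 2):
  Gamma_p = [[8.6728, -6.8431], [-6.8431, 8.6728]]
  r_p     = [-6.8431, 6.3454]
Written out:
  8.6728 phi_1 - 6.8431 phi_2 = -6.8431
  -6.8431 phi_1 + 8.6728 phi_2 = 6.3454
Solve by Cramer's rule:
  det = gamma(0)^2 - gamma(1)^2 = (8.6728)^2 - (-6.8431)^2 = 75.21745984 - 46.82801761 = 28.38944223
  phi_hat_1 = [gamma(1) gamma(0) - gamma(1) gamma(2)] / det = [(-6.8431)(8.6728) - (-6.8431)(6.3454)] / 28.38944223 = -15.92663094 / 28.38944223 = -0.561
  phi_hat_2 = [gamma(0) gamma(2) - gamma(1)^2] / det = [(8.6728)(6.3454) - (-6.8431)^2] / 28.38944223 = 8.20436751 / 28.38944223 = 0.289
So phi_hat = [-0.5610, 0.2890].
Therefore phi_hat_1 = -0.5610.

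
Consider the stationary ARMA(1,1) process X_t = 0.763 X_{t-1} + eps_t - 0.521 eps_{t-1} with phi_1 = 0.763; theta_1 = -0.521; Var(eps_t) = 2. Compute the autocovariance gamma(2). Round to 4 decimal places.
\gamma(2) = 0.5325

Multiply the model equation by X_{t-k} and take expectations. With theta_0 = psi_0 = 1 and psi_j the MA(infinity) weights, this gives
  gamma(k) - sum_i phi_i gamma(k-i) = c_k,
  c_k = sigma^2 * sum_{j=k..q} theta_j psi_{j-k}   (c_k = 0 for k > q),
using gamma(-m) = gamma(m).
psi-weights needed (psi_j = theta_j + sum_i phi_i psi_{j-i}):
  psi_1 = theta_1 + phi_1 = -0.521 + (0.763) = 0.242
Right-hand sides:
  c_0 = sigma^2 (1 + theta_1 psi_1) = 2 * (1 + (-0.521)(0.242)) = 2 * 0.873918 = 1.747836
  c_1 = sigma^2 theta_1 = 2 * (-0.521) = -1.042
  c_2 = 0
Equations for k = 0 and k = 1 (AR order 1):
  gamma(0) = phi_1 gamma(1) + c_0
  gamma(1) = phi_1 gamma(0) + c_1
Substituting the second into the first: gamma(0) (1 - phi_1^2) = c_0 + phi_1 c_1, so
  gamma(0) = (c_0 + phi_1 c_1) / (1 - phi_1^2) = (1.747836 + (0.763)(-1.042)) / (1 - (0.763)^2) = 0.95279 / 0.417831 = 2.280324.
  gamma(1) = phi_1 gamma(0) + c_1 = (0.763)(2.280324) + (-1.042) = 0.697887.
For k = 2 (> q): gamma(2) = phi_1 gamma(1) = (0.763)(0.697887) = 0.532488.
Therefore gamma(2) = 0.5325 (to 4 decimal places).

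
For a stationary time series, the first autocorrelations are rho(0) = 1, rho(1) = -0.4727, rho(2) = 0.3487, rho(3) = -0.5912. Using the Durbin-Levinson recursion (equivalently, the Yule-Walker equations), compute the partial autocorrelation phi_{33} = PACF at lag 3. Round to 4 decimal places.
\phi_{33} = -0.4981

The PACF at lag k is phi_{kk}, the last component of the solution
to the Yule-Walker system G_k phi = r_k where
  (G_k)_{ij} = rho(|i - j|), (r_k)_i = rho(i), i,j = 1..k.
Equivalently, Durbin-Levinson gives phi_{kk} iteratively:
  phi_{11} = rho(1)
  phi_{kk} = [rho(k) - sum_{j=1..k-1} phi_{k-1,j} rho(k-j)]
            / [1 - sum_{j=1..k-1} phi_{k-1,j} rho(j)],
  phi_{k,j} = phi_{k-1,j} - phi_{kk} phi_{k-1,k-j},  j = 1..k-1.
Step k = 1:
  phi_11 = rho(1) = -0.4727.
Step k = 2:
  phi_22 = [rho(2) - phi_11 rho(1)] / [1 - phi_11 rho(1)] = [0.3487 - (-0.4727)(-0.4727)] / [1 - (-0.4727)(-0.4727)]
         = 0.12525471 / 0.77655471 = 0.161295.
  Update: phi_21 = phi_11 - phi_22 phi_11 = -0.4727 - (0.161295)(-0.4727) = -0.396456.
Step k = 3:
  phi_33 = [rho(3) - phi_21 rho(2) - phi_22 rho(1)] / [1 - phi_21 rho(1) - phi_22 rho(2)]
    numerator   = -0.5912 - (-0.396456)(0.3487) - (0.161295)(-0.4727) = -0.37671157
    denominator = 1 - (-0.396456)(-0.4727) - (0.161295)(0.3487) = 0.7563517
  phi_33 = -0.37671157 / 0.7563517 = -0.4981.
Therefore phi_{33} = -0.4981.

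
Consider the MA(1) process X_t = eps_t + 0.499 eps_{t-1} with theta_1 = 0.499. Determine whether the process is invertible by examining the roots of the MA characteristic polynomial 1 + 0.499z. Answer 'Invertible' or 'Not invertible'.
\text{Invertible}

The MA(q) characteristic polynomial is P(z) = 1 + 0.499z.
Invertibility requires all roots to lie outside the unit circle, i.e. |z| > 1 for every root.
This is linear in z: 1 + (0.499) z = 0  =>  z = -1/(0.499) = -2.004008,  |z| = 2.004008.
Moduli of all roots: 2.0040.
All moduli strictly greater than 1? Yes.
Verdict: Invertible.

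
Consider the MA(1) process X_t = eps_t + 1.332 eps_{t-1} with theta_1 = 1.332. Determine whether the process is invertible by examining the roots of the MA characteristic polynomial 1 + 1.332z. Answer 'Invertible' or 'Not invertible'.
\text{Not invertible}

The MA(q) characteristic polynomial is P(z) = 1 + 1.332z.
Invertibility requires all roots to lie outside the unit circle, i.e. |z| > 1 for every root.
This is linear in z: 1 + (1.332) z = 0  =>  z = -1/(1.332) = -0.750751,  |z| = 0.750751.
Moduli of all roots: 0.7508.
All moduli strictly greater than 1? No.
Verdict: Not invertible.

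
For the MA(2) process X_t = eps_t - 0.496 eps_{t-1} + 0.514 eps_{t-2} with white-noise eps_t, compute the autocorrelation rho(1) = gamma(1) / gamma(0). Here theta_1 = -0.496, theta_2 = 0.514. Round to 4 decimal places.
\rho(1) = -0.4972

For an MA(q) process with theta_0 = 1, the autocovariance is
  gamma(k) = sigma^2 * sum_{i=0..q-k} theta_i * theta_{i+k},
and rho(k) = gamma(k) / gamma(0). Sigma^2 cancels.
  numerator   = (1)*(-0.496) + (-0.496)*(0.514) = -0.750944.
  denominator = (1)^2 + (-0.496)^2 + (0.514)^2 = 1.510212.
  rho(1) = -0.750944 / 1.510212 = -0.4972.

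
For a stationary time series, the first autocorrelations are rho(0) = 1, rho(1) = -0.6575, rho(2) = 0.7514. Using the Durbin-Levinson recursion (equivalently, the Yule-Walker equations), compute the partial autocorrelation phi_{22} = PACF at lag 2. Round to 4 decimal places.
\phi_{22} = 0.5621

The PACF at lag k is phi_{kk}, the last component of the solution
to the Yule-Walker system G_k phi = r_k where
  (G_k)_{ij} = rho(|i - j|), (r_k)_i = rho(i), i,j = 1..k.
Equivalently, Durbin-Levinson gives phi_{kk} iteratively:
  phi_{11} = rho(1)
  phi_{kk} = [rho(k) - sum_{j=1..k-1} phi_{k-1,j} rho(k-j)]
            / [1 - sum_{j=1..k-1} phi_{k-1,j} rho(j)],
  phi_{k,j} = phi_{k-1,j} - phi_{kk} phi_{k-1,k-j},  j = 1..k-1.
Step k = 1:
  phi_11 = rho(1) = -0.6575.
Step k = 2:
  phi_22 = [rho(2) - phi_11 rho(1)] / [1 - phi_11 rho(1)] = [0.7514 - (-0.6575)(-0.6575)] / [1 - (-0.6575)(-0.6575)]
         = 0.31909375 / 0.56769375 = 0.5621.
Therefore phi_{22} = 0.5621.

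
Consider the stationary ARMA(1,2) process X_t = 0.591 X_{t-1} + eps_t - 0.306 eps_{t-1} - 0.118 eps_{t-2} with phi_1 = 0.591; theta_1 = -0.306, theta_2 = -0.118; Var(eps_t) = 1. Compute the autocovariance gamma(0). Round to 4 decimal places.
\gamma(0) = 1.0851

Multiply the model equation by X_{t-k} and take expectations. With theta_0 = psi_0 = 1 and psi_j the MA(infinity) weights, this gives
  gamma(k) - sum_i phi_i gamma(k-i) = c_k,
  c_k = sigma^2 * sum_{j=k..q} theta_j psi_{j-k}   (c_k = 0 for k > q),
using gamma(-m) = gamma(m).
psi-weights needed (psi_j = theta_j + sum_i phi_i psi_{j-i}):
  psi_1 = theta_1 + phi_1 = -0.306 + (0.591) = 0.285
  psi_2 = theta_2 + phi_1 psi_1 = -0.118 + (0.591)(0.285) = 0.050435
Right-hand sides:
  c_0 = sigma^2 (1 + theta_1 psi_1 + theta_2 psi_2) = 1 * (1 + (-0.306)(0.285) + (-0.118)(0.050435)) = 1 * 0.906839 = 0.906839
  c_1 = sigma^2 (theta_1 + theta_2 psi_1) = 1 * (-0.306 + (-0.118)(0.285)) = -0.33963
  c_2 = sigma^2 theta_2 = 1 * (-0.118) = -0.118
Equations for k = 0 and k = 1 (AR order 1):
  gamma(0) = phi_1 gamma(1) + c_0
  gamma(1) = phi_1 gamma(0) + c_1
Substituting the second into the first: gamma(0) (1 - phi_1^2) = c_0 + phi_1 c_1, so
  gamma(0) = (c_0 + phi_1 c_1) / (1 - phi_1^2) = (0.906839 + (0.591)(-0.33963)) / (1 - (0.591)^2) = 0.706117 / 0.650719 = 1.085134.
Therefore gamma(0) = 1.0851 (to 4 decimal places).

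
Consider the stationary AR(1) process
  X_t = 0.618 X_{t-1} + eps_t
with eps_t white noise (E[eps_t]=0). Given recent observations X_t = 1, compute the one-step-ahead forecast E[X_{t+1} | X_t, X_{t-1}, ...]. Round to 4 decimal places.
E[X_{t+1} \mid \mathcal F_t] = 0.6180

For an AR(p) model X_t = c + sum_i phi_i X_{t-i} + eps_t, the
one-step-ahead conditional mean is
  E[X_{t+1} | X_t, ...] = c + sum_i phi_i X_{t+1-i}.
Substitute known values:
  E[X_{t+1} | ...] = (0.618) * (1)
                   = 0.6180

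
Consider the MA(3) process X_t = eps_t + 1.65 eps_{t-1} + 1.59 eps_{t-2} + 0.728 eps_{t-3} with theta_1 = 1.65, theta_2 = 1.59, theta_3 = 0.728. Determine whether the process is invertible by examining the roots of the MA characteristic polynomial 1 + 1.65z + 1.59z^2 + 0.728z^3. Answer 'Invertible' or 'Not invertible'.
\text{Invertible}

The MA(q) characteristic polynomial is P(z) = 1 + 1.65z + 1.59z^2 + 0.728z^3.
Invertibility requires all roots to lie outside the unit circle, i.e. |z| > 1 for every root.
Degree 3: look for a simple real root z0 first, then factor out (1 - z/z0) and solve the remaining quadratic.
Testing z0 = -1.25: P(-1.25) = 1 + (1.65)(-1.25) + (1.59)(-1.25)^2 + (0.728)(-1.25)^3
  = 1 + (-2.0625) + (2.484375) + (-1.421875) = 0.  So z_0 = -1.25 is a root, |z_0| = 1.25.
Divide out the factor (1 + 0.8 z) = (1 - z/z0) (since 1/z0 = -0.8):
  P(z) = (1 + 0.8 z)(1 + (0.85) z + (0.91) z^2)
  [check: z-coef 0.85 - (-0.8) = 1.65; z^2-coef 0.91 - (-0.8)(0.85) = 1.59; z^3-coef -(-0.8)(0.91) = 0.728.]
Remaining roots from the quadratic factor 1 + (0.85) z + (0.91) z^2:
  Set 1 + (0.85) z + (0.91) z^2 = 0, i.e. a z^2 + b z + c = 0 with a = 0.91, b = 0.85, c = 1.
  Discriminant D = b^2 - 4ac = (0.85)^2 - 4*(0.91)*1 = 0.7225 - (3.64) = -2.9175.
  D < 0, so the roots are the complex-conjugate pair z = (-b +/- i sqrt(-D)) / (2a) = -0.467 +/- 0.9385i.
  For a conjugate pair |z|^2 = z * conj(z) = (product of roots) = c/a = 1/(0.91) = 1.098901, so |z| = sqrt(1.098901) = 1.0483 for both roots.
Moduli of all roots: 1.2500, 1.0483, 1.0483.
All moduli strictly greater than 1? Yes.
Verdict: Invertible.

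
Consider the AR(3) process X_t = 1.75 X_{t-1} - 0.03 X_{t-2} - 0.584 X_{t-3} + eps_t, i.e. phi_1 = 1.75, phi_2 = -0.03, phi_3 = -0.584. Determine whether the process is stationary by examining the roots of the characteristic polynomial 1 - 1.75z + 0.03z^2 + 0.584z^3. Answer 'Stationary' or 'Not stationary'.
\text{Not stationary}

The AR(p) characteristic polynomial is P(z) = 1 - 1.75z + 0.03z^2 + 0.584z^3.
Stationarity requires all roots to lie outside the unit circle, i.e. |z| > 1 for every root.
Degree 3: look for a simple real root z0 first, then factor out (1 - z/z0) and solve the remaining quadratic.
Testing z0 = 1.25: P(1.25) = 1 + (-1.75)(1.25) + (0.03)(1.25)^2 + (0.584)(1.25)^3
  = 1 + (-2.1875) + (0.046875) + (1.140625) = 0.  So z_0 = 1.25 is a root, |z_0| = 1.25.
Divide out the factor (1 - 0.8 z) = (1 - z/z0) (since 1/z0 = 0.8):
  P(z) = (1 - 0.8 z)(1 + (-0.95) z + (-0.73) z^2)
  [check: z-coef -0.95 - (0.8) = -1.75; z^2-coef -0.73 - (0.8)(-0.95) = 0.03; z^3-coef -(0.8)(-0.73) = 0.584.]
Remaining roots from the quadratic factor 1 + (-0.95) z + (-0.73) z^2:
  Set 1 + (-0.95) z + (-0.73) z^2 = 0, i.e. a z^2 + b z + c = 0 with a = -0.73, b = -0.95, c = 1.
  Discriminant D = b^2 - 4ac = (-0.95)^2 - 4*(-0.73)*1 = 0.9025 - (-2.92) = 3.8225.
  D >= 0, so the roots are real: z = (-b +/- sqrt(D)) / (2a) = (0.95 +/- 1.955121) / (-1.46).
    z_1 = (0.95 + 1.955121) / (-1.46) = -1.9898,   |z_1| = 1.9898.
    z_2 = (0.95 - 1.955121) / (-1.46) = 0.6884,   |z_2| = 0.6884.
Moduli of all roots: 1.2500, 1.9898, 0.6884.
All moduli strictly greater than 1? No.
Verdict: Not stationary.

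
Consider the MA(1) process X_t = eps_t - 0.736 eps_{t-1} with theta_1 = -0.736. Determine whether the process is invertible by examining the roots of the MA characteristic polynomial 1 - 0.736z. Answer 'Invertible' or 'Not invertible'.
\text{Invertible}

The MA(q) characteristic polynomial is P(z) = 1 - 0.736z.
Invertibility requires all roots to lie outside the unit circle, i.e. |z| > 1 for every root.
This is linear in z: 1 + (-0.736) z = 0  =>  z = -1/(-0.736) = 1.358696,  |z| = 1.358696.
Moduli of all roots: 1.3587.
All moduli strictly greater than 1? Yes.
Verdict: Invertible.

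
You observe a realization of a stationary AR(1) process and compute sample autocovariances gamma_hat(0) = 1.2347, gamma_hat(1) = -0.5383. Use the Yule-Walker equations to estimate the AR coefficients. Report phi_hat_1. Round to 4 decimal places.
\hat\phi_{1} = -0.4360

The Yule-Walker equations for an AR(p) process read, in matrix form,
  Gamma_p phi = r_p,   with   (Gamma_p)_{ij} = gamma(|i - j|),
                       (r_p)_i = gamma(i),   i,j = 1..p.
Substitute the sample gammas (Toeplitz matrix and right-hand side of size 1):
  Gamma_p = [[1.2347]]
  r_p     = [-0.5383]
With p = 1 this is the single equation gamma(0) phi_1 = gamma(1):
  phi_hat_1 = gamma(1) / gamma(0) = -0.5383 / 1.2347 = -0.4360.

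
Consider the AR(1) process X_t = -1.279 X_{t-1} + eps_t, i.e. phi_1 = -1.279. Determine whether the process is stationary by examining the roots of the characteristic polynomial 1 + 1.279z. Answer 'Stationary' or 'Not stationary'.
\text{Not stationary}

The AR(p) characteristic polynomial is P(z) = 1 + 1.279z.
Stationarity requires all roots to lie outside the unit circle, i.e. |z| > 1 for every root.
This is linear in z: 1 + (1.279) z = 0  =>  z = -1/(1.279) = -0.781861,  |z| = 0.781861.
Moduli of all roots: 0.7819.
All moduli strictly greater than 1? No.
Verdict: Not stationary.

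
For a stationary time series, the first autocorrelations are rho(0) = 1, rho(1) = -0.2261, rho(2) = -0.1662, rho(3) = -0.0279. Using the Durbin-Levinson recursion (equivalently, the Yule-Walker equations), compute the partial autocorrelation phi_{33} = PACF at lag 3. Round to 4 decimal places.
\phi_{33} = -0.1400

The PACF at lag k is phi_{kk}, the last component of the solution
to the Yule-Walker system G_k phi = r_k where
  (G_k)_{ij} = rho(|i - j|), (r_k)_i = rho(i), i,j = 1..k.
Equivalently, Durbin-Levinson gives phi_{kk} iteratively:
  phi_{11} = rho(1)
  phi_{kk} = [rho(k) - sum_{j=1..k-1} phi_{k-1,j} rho(k-j)]
            / [1 - sum_{j=1..k-1} phi_{k-1,j} rho(j)],
  phi_{k,j} = phi_{k-1,j} - phi_{kk} phi_{k-1,k-j},  j = 1..k-1.
Step k = 1:
  phi_11 = rho(1) = -0.2261.
Step k = 2:
  phi_22 = [rho(2) - phi_11 rho(1)] / [1 - phi_11 rho(1)] = [-0.1662 - (-0.2261)(-0.2261)] / [1 - (-0.2261)(-0.2261)]
         = -0.21732121 / 0.94887879 = -0.229029.
  Update: phi_21 = phi_11 - phi_22 phi_11 = -0.2261 - (-0.229029)(-0.2261) = -0.277884.
Step k = 3:
  phi_33 = [rho(3) - phi_21 rho(2) - phi_22 rho(1)] / [1 - phi_21 rho(1) - phi_22 rho(2)]
    numerator   = -0.0279 - (-0.277884)(-0.1662) - (-0.229029)(-0.2261) = -0.12586781
    denominator = 1 - (-0.277884)(-0.2261) - (-0.229029)(-0.1662) = 0.89910583
  phi_33 = -0.12586781 / 0.89910583 = -0.14.
Therefore phi_{33} = -0.1400.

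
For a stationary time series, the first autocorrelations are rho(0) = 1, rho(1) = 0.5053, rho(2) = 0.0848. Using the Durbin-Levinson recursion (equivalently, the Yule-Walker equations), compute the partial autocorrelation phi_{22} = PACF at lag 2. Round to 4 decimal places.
\phi_{22} = -0.2290

The PACF at lag k is phi_{kk}, the last component of the solution
to the Yule-Walker system G_k phi = r_k where
  (G_k)_{ij} = rho(|i - j|), (r_k)_i = rho(i), i,j = 1..k.
Equivalently, Durbin-Levinson gives phi_{kk} iteratively:
  phi_{11} = rho(1)
  phi_{kk} = [rho(k) - sum_{j=1..k-1} phi_{k-1,j} rho(k-j)]
            / [1 - sum_{j=1..k-1} phi_{k-1,j} rho(j)],
  phi_{k,j} = phi_{k-1,j} - phi_{kk} phi_{k-1,k-j},  j = 1..k-1.
Step k = 1:
  phi_11 = rho(1) = 0.5053.
Step k = 2:
  phi_22 = [rho(2) - phi_11 rho(1)] / [1 - phi_11 rho(1)] = [0.0848 - (0.5053)(0.5053)] / [1 - (0.5053)(0.5053)]
         = -0.17052809 / 0.74467191 = -0.229.
Therefore phi_{22} = -0.2290.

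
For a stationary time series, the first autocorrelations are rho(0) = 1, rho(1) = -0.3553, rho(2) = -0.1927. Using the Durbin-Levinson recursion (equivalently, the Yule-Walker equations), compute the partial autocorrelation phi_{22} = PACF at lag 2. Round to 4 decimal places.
\phi_{22} = -0.3650

The PACF at lag k is phi_{kk}, the last component of the solution
to the Yule-Walker system G_k phi = r_k where
  (G_k)_{ij} = rho(|i - j|), (r_k)_i = rho(i), i,j = 1..k.
Equivalently, Durbin-Levinson gives phi_{kk} iteratively:
  phi_{11} = rho(1)
  phi_{kk} = [rho(k) - sum_{j=1..k-1} phi_{k-1,j} rho(k-j)]
            / [1 - sum_{j=1..k-1} phi_{k-1,j} rho(j)],
  phi_{k,j} = phi_{k-1,j} - phi_{kk} phi_{k-1,k-j},  j = 1..k-1.
Step k = 1:
  phi_11 = rho(1) = -0.3553.
Step k = 2:
  phi_22 = [rho(2) - phi_11 rho(1)] / [1 - phi_11 rho(1)] = [-0.1927 - (-0.3553)(-0.3553)] / [1 - (-0.3553)(-0.3553)]
         = -0.31893809 / 0.87376191 = -0.365.
Therefore phi_{22} = -0.3650.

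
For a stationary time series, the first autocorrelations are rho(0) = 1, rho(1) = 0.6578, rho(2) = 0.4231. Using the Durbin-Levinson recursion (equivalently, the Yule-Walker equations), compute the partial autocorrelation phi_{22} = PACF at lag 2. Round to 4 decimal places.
\phi_{22} = -0.0169

The PACF at lag k is phi_{kk}, the last component of the solution
to the Yule-Walker system G_k phi = r_k where
  (G_k)_{ij} = rho(|i - j|), (r_k)_i = rho(i), i,j = 1..k.
Equivalently, Durbin-Levinson gives phi_{kk} iteratively:
  phi_{11} = rho(1)
  phi_{kk} = [rho(k) - sum_{j=1..k-1} phi_{k-1,j} rho(k-j)]
            / [1 - sum_{j=1..k-1} phi_{k-1,j} rho(j)],
  phi_{k,j} = phi_{k-1,j} - phi_{kk} phi_{k-1,k-j},  j = 1..k-1.
Step k = 1:
  phi_11 = rho(1) = 0.6578.
Step k = 2:
  phi_22 = [rho(2) - phi_11 rho(1)] / [1 - phi_11 rho(1)] = [0.4231 - (0.6578)(0.6578)] / [1 - (0.6578)(0.6578)]
         = -0.00960084 / 0.56729916 = -0.0169.
Therefore phi_{22} = -0.0169.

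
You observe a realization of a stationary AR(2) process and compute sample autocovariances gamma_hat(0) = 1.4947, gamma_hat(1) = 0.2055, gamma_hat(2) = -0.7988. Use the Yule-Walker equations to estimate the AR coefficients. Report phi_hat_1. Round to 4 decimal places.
\hat\phi_{1} = 0.2150

The Yule-Walker equations for an AR(p) process read, in matrix form,
  Gamma_p phi = r_p,   with   (Gamma_p)_{ij} = gamma(|i - j|),
                       (r_p)_i = gamma(i),   i,j = 1..p.
Substitute the sample gammas (Toeplitz matrix and right-hand side of size 2):
  Gamma_p = [[1.4947, 0.2055], [0.2055, 1.4947]]
  r_p     = [0.2055, -0.7988]
Written out:
  1.4947 phi_1 + 0.2055 phi_2 = 0.2055
  0.2055 phi_1 + 1.4947 phi_2 = -0.7988
Solve by Cramer's rule:
  det = gamma(0)^2 - gamma(1)^2 = (1.4947)^2 - (0.2055)^2 = 2.23412809 - 0.04223025 = 2.19189784
  phi_hat_1 = [gamma(1) gamma(0) - gamma(1) gamma(2)] / det = [(0.2055)(1.4947) - (0.2055)(-0.7988)] / 2.19189784 = 0.47131425 / 2.19189784 = 0.215
  phi_hat_2 = [gamma(0) gamma(2) - gamma(1)^2] / det = [(1.4947)(-0.7988) - (0.2055)^2] / 2.19189784 = -1.23619661 / 2.19189784 = -0.564
So phi_hat = [0.2150, -0.5640].
Therefore phi_hat_1 = 0.2150.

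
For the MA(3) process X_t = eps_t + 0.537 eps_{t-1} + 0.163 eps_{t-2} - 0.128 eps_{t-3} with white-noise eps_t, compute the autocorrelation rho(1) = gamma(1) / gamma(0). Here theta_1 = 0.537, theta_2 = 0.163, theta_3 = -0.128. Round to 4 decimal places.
\rho(1) = 0.4534

For an MA(q) process with theta_0 = 1, the autocovariance is
  gamma(k) = sigma^2 * sum_{i=0..q-k} theta_i * theta_{i+k},
and rho(k) = gamma(k) / gamma(0). Sigma^2 cancels.
  numerator   = (1)*(0.537) + (0.537)*(0.163) + (0.163)*(-0.128) = 0.603667.
  denominator = (1)^2 + (0.537)^2 + (0.163)^2 + (-0.128)^2 = 1.331322.
  rho(1) = 0.603667 / 1.331322 = 0.4534.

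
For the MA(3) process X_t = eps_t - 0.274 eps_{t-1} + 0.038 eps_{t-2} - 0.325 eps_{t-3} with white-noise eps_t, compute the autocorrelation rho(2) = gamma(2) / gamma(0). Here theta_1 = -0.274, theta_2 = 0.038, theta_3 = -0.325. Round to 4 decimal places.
\rho(2) = 0.1075

For an MA(q) process with theta_0 = 1, the autocovariance is
  gamma(k) = sigma^2 * sum_{i=0..q-k} theta_i * theta_{i+k},
and rho(k) = gamma(k) / gamma(0). Sigma^2 cancels.
  numerator   = (1)*(0.038) + (-0.274)*(-0.325) = 0.12705.
  denominator = (1)^2 + (-0.274)^2 + (0.038)^2 + (-0.325)^2 = 1.182145.
  rho(2) = 0.12705 / 1.182145 = 0.1075.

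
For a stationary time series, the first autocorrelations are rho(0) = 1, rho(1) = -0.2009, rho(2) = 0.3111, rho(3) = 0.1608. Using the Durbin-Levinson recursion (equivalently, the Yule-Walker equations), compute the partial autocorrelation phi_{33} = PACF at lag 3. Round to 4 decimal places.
\phi_{33} = 0.2970

The PACF at lag k is phi_{kk}, the last component of the solution
to the Yule-Walker system G_k phi = r_k where
  (G_k)_{ij} = rho(|i - j|), (r_k)_i = rho(i), i,j = 1..k.
Equivalently, Durbin-Levinson gives phi_{kk} iteratively:
  phi_{11} = rho(1)
  phi_{kk} = [rho(k) - sum_{j=1..k-1} phi_{k-1,j} rho(k-j)]
            / [1 - sum_{j=1..k-1} phi_{k-1,j} rho(j)],
  phi_{k,j} = phi_{k-1,j} - phi_{kk} phi_{k-1,k-j},  j = 1..k-1.
Step k = 1:
  phi_11 = rho(1) = -0.2009.
Step k = 2:
  phi_22 = [rho(2) - phi_11 rho(1)] / [1 - phi_11 rho(1)] = [0.3111 - (-0.2009)(-0.2009)] / [1 - (-0.2009)(-0.2009)]
         = 0.27073919 / 0.95963919 = 0.282126.
  Update: phi_21 = phi_11 - phi_22 phi_11 = -0.2009 - (0.282126)(-0.2009) = -0.144221.
Step k = 3:
  phi_33 = [rho(3) - phi_21 rho(2) - phi_22 rho(1)] / [1 - phi_21 rho(1) - phi_22 rho(2)]
    numerator   = 0.1608 - (-0.144221)(0.3111) - (0.282126)(-0.2009) = 0.26234623
    denominator = 1 - (-0.144221)(-0.2009) - (0.282126)(0.3111) = 0.88325662
  phi_33 = 0.26234623 / 0.88325662 = 0.297.
Therefore phi_{33} = 0.2970.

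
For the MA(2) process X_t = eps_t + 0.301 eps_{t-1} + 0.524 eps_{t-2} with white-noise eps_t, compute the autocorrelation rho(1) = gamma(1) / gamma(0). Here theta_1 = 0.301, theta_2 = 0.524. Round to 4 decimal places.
\rho(1) = 0.3360

For an MA(q) process with theta_0 = 1, the autocovariance is
  gamma(k) = sigma^2 * sum_{i=0..q-k} theta_i * theta_{i+k},
and rho(k) = gamma(k) / gamma(0). Sigma^2 cancels.
  numerator   = (1)*(0.301) + (0.301)*(0.524) = 0.458724.
  denominator = (1)^2 + (0.301)^2 + (0.524)^2 = 1.365177.
  rho(1) = 0.458724 / 1.365177 = 0.3360.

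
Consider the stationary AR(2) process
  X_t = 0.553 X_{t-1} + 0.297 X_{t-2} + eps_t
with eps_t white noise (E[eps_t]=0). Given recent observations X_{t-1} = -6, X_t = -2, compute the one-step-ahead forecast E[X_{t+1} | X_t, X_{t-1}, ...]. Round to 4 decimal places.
E[X_{t+1} \mid \mathcal F_t] = -2.8880

For an AR(p) model X_t = c + sum_i phi_i X_{t-i} + eps_t, the
one-step-ahead conditional mean is
  E[X_{t+1} | X_t, ...] = c + sum_i phi_i X_{t+1-i}.
Substitute known values:
  E[X_{t+1} | ...] = (0.553) * (-2) + (0.297) * (-6)
                   = -2.8880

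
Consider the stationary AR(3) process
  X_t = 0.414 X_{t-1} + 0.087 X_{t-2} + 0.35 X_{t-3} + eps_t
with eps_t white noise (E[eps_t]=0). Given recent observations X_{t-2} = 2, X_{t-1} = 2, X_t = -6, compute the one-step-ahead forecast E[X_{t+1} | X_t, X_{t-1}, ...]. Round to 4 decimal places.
E[X_{t+1} \mid \mathcal F_t] = -1.6100

For an AR(p) model X_t = c + sum_i phi_i X_{t-i} + eps_t, the
one-step-ahead conditional mean is
  E[X_{t+1} | X_t, ...] = c + sum_i phi_i X_{t+1-i}.
Substitute known values:
  E[X_{t+1} | ...] = (0.414) * (-6) + (0.087) * (2) + (0.35) * (2)
                   = -1.6100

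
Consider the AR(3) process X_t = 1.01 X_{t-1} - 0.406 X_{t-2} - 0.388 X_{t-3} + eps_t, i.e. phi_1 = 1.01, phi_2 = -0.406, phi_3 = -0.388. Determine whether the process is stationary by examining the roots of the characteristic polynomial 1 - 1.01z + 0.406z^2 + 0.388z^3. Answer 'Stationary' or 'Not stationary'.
\text{Stationary}

The AR(p) characteristic polynomial is P(z) = 1 - 1.01z + 0.406z^2 + 0.388z^3.
Stationarity requires all roots to lie outside the unit circle, i.e. |z| > 1 for every root.
Degree 3: look for a simple real root z0 first, then factor out (1 - z/z0) and solve the remaining quadratic.
Testing z0 = -2.5: P(-2.5) = 1 + (-1.01)(-2.5) + (0.406)(-2.5)^2 + (0.388)(-2.5)^3
  = 1 + (2.525) + (2.5375) + (-6.0625) = 0.  So z_0 = -2.5 is a root, |z_0| = 2.5.
Divide out the factor (1 + 0.4 z) = (1 - z/z0) (since 1/z0 = -0.4):
  P(z) = (1 + 0.4 z)(1 + (-1.41) z + (0.97) z^2)
  [check: z-coef -1.41 - (-0.4) = -1.01; z^2-coef 0.97 - (-0.4)(-1.41) = 0.406; z^3-coef -(-0.4)(0.97) = 0.388.]
Remaining roots from the quadratic factor 1 + (-1.41) z + (0.97) z^2:
  Set 1 + (-1.41) z + (0.97) z^2 = 0, i.e. a z^2 + b z + c = 0 with a = 0.97, b = -1.41, c = 1.
  Discriminant D = b^2 - 4ac = (-1.41)^2 - 4*(0.97)*1 = 1.9881 - (3.88) = -1.8919.
  D < 0, so the roots are the complex-conjugate pair z = (-b +/- i sqrt(-D)) / (2a) = 0.7268 +/- 0.709i.
  For a conjugate pair |z|^2 = z * conj(z) = (product of roots) = c/a = 1/(0.97) = 1.030928, so |z| = sqrt(1.030928) = 1.0153 for both roots.
Moduli of all roots: 2.5000, 1.0153, 1.0153.
All moduli strictly greater than 1? Yes.
Verdict: Stationary.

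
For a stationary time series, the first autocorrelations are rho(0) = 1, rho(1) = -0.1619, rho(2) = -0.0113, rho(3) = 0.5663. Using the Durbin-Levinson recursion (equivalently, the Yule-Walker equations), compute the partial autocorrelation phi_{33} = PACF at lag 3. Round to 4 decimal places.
\phi_{33} = 0.5740

The PACF at lag k is phi_{kk}, the last component of the solution
to the Yule-Walker system G_k phi = r_k where
  (G_k)_{ij} = rho(|i - j|), (r_k)_i = rho(i), i,j = 1..k.
Equivalently, Durbin-Levinson gives phi_{kk} iteratively:
  phi_{11} = rho(1)
  phi_{kk} = [rho(k) - sum_{j=1..k-1} phi_{k-1,j} rho(k-j)]
            / [1 - sum_{j=1..k-1} phi_{k-1,j} rho(j)],
  phi_{k,j} = phi_{k-1,j} - phi_{kk} phi_{k-1,k-j},  j = 1..k-1.
Step k = 1:
  phi_11 = rho(1) = -0.1619.
Step k = 2:
  phi_22 = [rho(2) - phi_11 rho(1)] / [1 - phi_11 rho(1)] = [-0.0113 - (-0.1619)(-0.1619)] / [1 - (-0.1619)(-0.1619)]
         = -0.03751161 / 0.97378839 = -0.038521.
  Update: phi_21 = phi_11 - phi_22 phi_11 = -0.1619 - (-0.038521)(-0.1619) = -0.168137.
Step k = 3:
  phi_33 = [rho(3) - phi_21 rho(2) - phi_22 rho(1)] / [1 - phi_21 rho(1) - phi_22 rho(2)]
    numerator   = 0.5663 - (-0.168137)(-0.0113) - (-0.038521)(-0.1619) = 0.55816346
    denominator = 1 - (-0.168137)(-0.1619) - (-0.038521)(-0.0113) = 0.97234339
  phi_33 = 0.55816346 / 0.97234339 = 0.574.
Therefore phi_{33} = 0.5740.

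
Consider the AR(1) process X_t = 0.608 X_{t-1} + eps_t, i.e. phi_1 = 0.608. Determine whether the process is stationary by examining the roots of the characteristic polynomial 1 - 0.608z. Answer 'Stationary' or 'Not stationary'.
\text{Stationary}

The AR(p) characteristic polynomial is P(z) = 1 - 0.608z.
Stationarity requires all roots to lie outside the unit circle, i.e. |z| > 1 for every root.
This is linear in z: 1 + (-0.608) z = 0  =>  z = -1/(-0.608) = 1.644737,  |z| = 1.644737.
Moduli of all roots: 1.6447.
All moduli strictly greater than 1? Yes.
Verdict: Stationary.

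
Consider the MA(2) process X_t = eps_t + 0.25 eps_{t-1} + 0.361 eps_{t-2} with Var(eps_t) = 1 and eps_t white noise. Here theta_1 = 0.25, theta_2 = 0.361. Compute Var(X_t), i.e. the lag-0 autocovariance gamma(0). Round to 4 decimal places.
\gamma(0) = 1.1928

For an MA(q) process X_t = eps_t + sum_i theta_i eps_{t-i} with
Var(eps_t) = sigma^2, the variance is
  gamma(0) = sigma^2 * (1 + sum_i theta_i^2).
  sum_i theta_i^2 = (0.25)^2 + (0.361)^2 = 0.0625 + 0.130321 = 0.192821.
  gamma(0) = 1 * (1 + 0.192821) = 1 * 1.192821 = 1.192821, which rounds to 1.1928.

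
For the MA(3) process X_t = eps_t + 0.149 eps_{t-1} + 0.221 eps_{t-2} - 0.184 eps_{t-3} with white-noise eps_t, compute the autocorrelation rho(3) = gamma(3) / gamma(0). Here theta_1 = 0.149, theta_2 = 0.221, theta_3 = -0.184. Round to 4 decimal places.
\rho(3) = -0.1665

For an MA(q) process with theta_0 = 1, the autocovariance is
  gamma(k) = sigma^2 * sum_{i=0..q-k} theta_i * theta_{i+k},
and rho(k) = gamma(k) / gamma(0). Sigma^2 cancels.
  numerator   = (1)*(-0.184) = -0.184.
  denominator = (1)^2 + (0.149)^2 + (0.221)^2 + (-0.184)^2 = 1.104898.
  rho(3) = -0.184 / 1.104898 = -0.1665.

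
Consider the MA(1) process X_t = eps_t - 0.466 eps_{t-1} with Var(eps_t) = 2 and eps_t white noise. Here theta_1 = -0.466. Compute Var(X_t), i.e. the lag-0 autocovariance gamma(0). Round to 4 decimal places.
\gamma(0) = 2.4343

For an MA(q) process X_t = eps_t + sum_i theta_i eps_{t-i} with
Var(eps_t) = sigma^2, the variance is
  gamma(0) = sigma^2 * (1 + sum_i theta_i^2).
  sum_i theta_i^2 = (-0.466)^2 = 0.217156.
  gamma(0) = 2 * (1 + 0.217156) = 2 * 1.217156 = 2.434312, which rounds to 2.4343.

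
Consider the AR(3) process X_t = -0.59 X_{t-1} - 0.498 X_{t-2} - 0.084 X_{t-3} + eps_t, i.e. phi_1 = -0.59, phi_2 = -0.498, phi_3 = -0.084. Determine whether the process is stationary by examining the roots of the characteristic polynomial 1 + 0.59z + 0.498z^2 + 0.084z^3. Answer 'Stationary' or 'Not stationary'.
\text{Stationary}

The AR(p) characteristic polynomial is P(z) = 1 + 0.59z + 0.498z^2 + 0.084z^3.
Stationarity requires all roots to lie outside the unit circle, i.e. |z| > 1 for every root.
Degree 3: look for a simple real root z0 first, then factor out (1 - z/z0) and solve the remaining quadratic.
Testing z0 = -5: P(-5) = 1 + (0.59)(-5) + (0.498)(-5)^2 + (0.084)(-5)^3
  = 1 + (-2.95) + (12.45) + (-10.5) = 0.  So z_0 = -5 is a root, |z_0| = 5.
Divide out the factor (1 + 0.2 z) = (1 - z/z0) (since 1/z0 = -0.2):
  P(z) = (1 + 0.2 z)(1 + (0.39) z + (0.42) z^2)
  [check: z-coef 0.39 - (-0.2) = 0.59; z^2-coef 0.42 - (-0.2)(0.39) = 0.498; z^3-coef -(-0.2)(0.42) = 0.084.]
Remaining roots from the quadratic factor 1 + (0.39) z + (0.42) z^2:
  Set 1 + (0.39) z + (0.42) z^2 = 0, i.e. a z^2 + b z + c = 0 with a = 0.42, b = 0.39, c = 1.
  Discriminant D = b^2 - 4ac = (0.39)^2 - 4*(0.42)*1 = 0.1521 - (1.68) = -1.5279.
  D < 0, so the roots are the complex-conjugate pair z = (-b +/- i sqrt(-D)) / (2a) = -0.4643 +/- 1.4715i.
  For a conjugate pair |z|^2 = z * conj(z) = (product of roots) = c/a = 1/(0.42) = 2.380952, so |z| = sqrt(2.380952) = 1.543 for both roots.
Moduli of all roots: 5.0000, 1.5430, 1.5430.
All moduli strictly greater than 1? Yes.
Verdict: Stationary.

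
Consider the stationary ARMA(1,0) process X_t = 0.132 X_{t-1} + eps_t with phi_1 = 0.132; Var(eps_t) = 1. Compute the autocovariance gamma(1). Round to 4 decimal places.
\gamma(1) = 0.1343

Multiply the model equation by X_{t-k} and take expectations. With theta_0 = psi_0 = 1 and psi_j the MA(infinity) weights, this gives
  gamma(k) - sum_i phi_i gamma(k-i) = c_k,
  c_k = sigma^2 * sum_{j=k..q} theta_j psi_{j-k}   (c_k = 0 for k > q),
using gamma(-m) = gamma(m).
Pure AR (q = 0): c_0 = sigma^2 = 1, c_k = 0 for k >= 1.
Equations for k = 0 and k = 1 (AR order 1):
  gamma(0) = phi_1 gamma(1) + c_0
  gamma(1) = phi_1 gamma(0) + c_1
Substituting the second into the first: gamma(0) (1 - phi_1^2) = c_0 + phi_1 c_1, so
  gamma(0) = c_0 / (1 - phi_1^2) = 1 / (1 - (0.132)^2) = 1 / 0.982576 = 1.017733.
  gamma(1) = phi_1 gamma(0) = (0.132)(1.017733) = 0.134341.
Therefore gamma(1) = 0.1343 (to 4 decimal places).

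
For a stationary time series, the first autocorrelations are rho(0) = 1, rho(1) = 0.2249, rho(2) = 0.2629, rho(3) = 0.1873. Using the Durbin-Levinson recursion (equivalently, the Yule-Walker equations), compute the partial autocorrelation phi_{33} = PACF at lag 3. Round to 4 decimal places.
\phi_{33} = 0.1010

The PACF at lag k is phi_{kk}, the last component of the solution
to the Yule-Walker system G_k phi = r_k where
  (G_k)_{ij} = rho(|i - j|), (r_k)_i = rho(i), i,j = 1..k.
Equivalently, Durbin-Levinson gives phi_{kk} iteratively:
  phi_{11} = rho(1)
  phi_{kk} = [rho(k) - sum_{j=1..k-1} phi_{k-1,j} rho(k-j)]
            / [1 - sum_{j=1..k-1} phi_{k-1,j} rho(j)],
  phi_{k,j} = phi_{k-1,j} - phi_{kk} phi_{k-1,k-j},  j = 1..k-1.
Step k = 1:
  phi_11 = rho(1) = 0.2249.
Step k = 2:
  phi_22 = [rho(2) - phi_11 rho(1)] / [1 - phi_11 rho(1)] = [0.2629 - (0.2249)(0.2249)] / [1 - (0.2249)(0.2249)]
         = 0.21231999 / 0.94941999 = 0.223631.
  Update: phi_21 = phi_11 - phi_22 phi_11 = 0.2249 - (0.223631)(0.2249) = 0.174605.
Step k = 3:
  phi_33 = [rho(3) - phi_21 rho(2) - phi_22 rho(1)] / [1 - phi_21 rho(1) - phi_22 rho(2)]
    numerator   = 0.1873 - (0.174605)(0.2629) - (0.223631)(0.2249) = 0.09110159
    denominator = 1 - (0.174605)(0.2249) - (0.223631)(0.2629) = 0.9019386
  phi_33 = 0.09110159 / 0.9019386 = 0.101.
Therefore phi_{33} = 0.1010.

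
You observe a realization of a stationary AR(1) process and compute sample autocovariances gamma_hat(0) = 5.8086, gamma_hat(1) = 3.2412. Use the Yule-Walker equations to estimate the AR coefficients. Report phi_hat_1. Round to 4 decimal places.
\hat\phi_{1} = 0.5580

The Yule-Walker equations for an AR(p) process read, in matrix form,
  Gamma_p phi = r_p,   with   (Gamma_p)_{ij} = gamma(|i - j|),
                       (r_p)_i = gamma(i),   i,j = 1..p.
Substitute the sample gammas (Toeplitz matrix and right-hand side of size 1):
  Gamma_p = [[5.8086]]
  r_p     = [3.2412]
With p = 1 this is the single equation gamma(0) phi_1 = gamma(1):
  phi_hat_1 = gamma(1) / gamma(0) = 3.2412 / 5.8086 = 0.5580.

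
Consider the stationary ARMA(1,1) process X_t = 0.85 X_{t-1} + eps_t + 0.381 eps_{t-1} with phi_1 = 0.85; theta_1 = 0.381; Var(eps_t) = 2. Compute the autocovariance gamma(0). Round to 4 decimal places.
\gamma(0) = 12.9215

Multiply the model equation by X_{t-k} and take expectations. With theta_0 = psi_0 = 1 and psi_j the MA(infinity) weights, this gives
  gamma(k) - sum_i phi_i gamma(k-i) = c_k,
  c_k = sigma^2 * sum_{j=k..q} theta_j psi_{j-k}   (c_k = 0 for k > q),
using gamma(-m) = gamma(m).
psi-weights needed (psi_j = theta_j + sum_i phi_i psi_{j-i}):
  psi_1 = theta_1 + phi_1 = 0.381 + (0.85) = 1.231
Right-hand sides:
  c_0 = sigma^2 (1 + theta_1 psi_1) = 2 * (1 + (0.381)(1.231)) = 2 * 1.469011 = 2.938022
  c_1 = sigma^2 theta_1 = 2 * (0.381) = 0.762
  c_2 = 0
Equations for k = 0 and k = 1 (AR order 1):
  gamma(0) = phi_1 gamma(1) + c_0
  gamma(1) = phi_1 gamma(0) + c_1
Substituting the second into the first: gamma(0) (1 - phi_1^2) = c_0 + phi_1 c_1, so
  gamma(0) = (c_0 + phi_1 c_1) / (1 - phi_1^2) = (2.938022 + (0.85)(0.762)) / (1 - (0.85)^2) = 3.585722 / 0.2775 = 12.921521.
Therefore gamma(0) = 12.9215 (to 4 decimal places).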